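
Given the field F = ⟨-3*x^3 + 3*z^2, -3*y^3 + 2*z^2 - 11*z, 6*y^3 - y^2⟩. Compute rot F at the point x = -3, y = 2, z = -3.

(91, -18, 0)

(∇×F)₁ = ∂F₃/∂y − ∂F₂/∂z = 18*y^2 - 2*y - 4*z + 11
(∇×F)₂ = ∂F₁/∂z − ∂F₃/∂x = 6*z
(∇×F)₃ = ∂F₂/∂x − ∂F₁/∂y = 0
∇×F = (18*y^2 - 2*y - 4*z + 11, 6*z, 0)
At (-3, 2, -3): (91, -18, 0).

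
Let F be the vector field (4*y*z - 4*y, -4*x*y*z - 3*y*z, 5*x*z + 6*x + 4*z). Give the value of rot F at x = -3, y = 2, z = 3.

(-18, -13, -32)

(∇×F)₁ = ∂F₃/∂y − ∂F₂/∂z = 4*x*y + 3*y
(∇×F)₂ = ∂F₁/∂z − ∂F₃/∂x = 4*y - 5*z - 6
(∇×F)₃ = ∂F₂/∂x − ∂F₁/∂y = -4*y*z - 4*z + 4
∇×F = (4*x*y + 3*y, 4*y - 5*z - 6, -4*y*z - 4*z + 4)
At (-3, 2, 3): (-18, -13, -32).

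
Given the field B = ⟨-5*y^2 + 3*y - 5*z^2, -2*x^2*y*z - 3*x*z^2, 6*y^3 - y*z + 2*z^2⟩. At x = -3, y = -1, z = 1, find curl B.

(∇×B)₁ = ∂B₃/∂y − ∂B₂/∂z = 2*x^2*y + 6*x*z + 18*y^2 - z
(∇×B)₂ = ∂B₁/∂z − ∂B₃/∂x = -10*z
(∇×B)₃ = ∂B₂/∂x − ∂B₁/∂y = -4*x*y*z + 10*y - 3*z^2 - 3
∇×B = (2*x^2*y + 6*x*z + 18*y^2 - z, -10*z, -4*x*y*z + 10*y - 3*z^2 - 3)
At (-3, -1, 1): (-19, -10, -28).

(-19, -10, -28)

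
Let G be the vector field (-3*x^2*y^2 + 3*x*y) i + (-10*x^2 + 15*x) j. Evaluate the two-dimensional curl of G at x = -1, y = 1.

∂G₂/∂x = -20*x + 15
∂G₁/∂y = -6*x^2*y + 3*x
Scalar curl = 6*x^2*y - 23*x + 15
At (-1, 1): 44.

44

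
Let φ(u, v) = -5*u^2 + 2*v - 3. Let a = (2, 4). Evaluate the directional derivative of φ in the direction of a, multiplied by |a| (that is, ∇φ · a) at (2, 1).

∂φ/∂u = -10*u
∂φ/∂v = 2
∇φ at (2, 1) = (-20, 2)
∇φ · a = (-20)(2) + (2)(4) = -32

-32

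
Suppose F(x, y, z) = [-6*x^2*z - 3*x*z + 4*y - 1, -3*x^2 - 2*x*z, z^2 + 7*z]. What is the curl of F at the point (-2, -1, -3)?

(-4, -18, 14)

(∇×F)₁ = ∂F₃/∂y − ∂F₂/∂z = 2*x
(∇×F)₂ = ∂F₁/∂z − ∂F₃/∂x = -6*x^2 - 3*x
(∇×F)₃ = ∂F₂/∂x − ∂F₁/∂y = -6*x - 2*z - 4
∇×F = (2*x, -6*x^2 - 3*x, -6*x - 2*z - 4)
At (-2, -1, -3): (-4, -18, 14).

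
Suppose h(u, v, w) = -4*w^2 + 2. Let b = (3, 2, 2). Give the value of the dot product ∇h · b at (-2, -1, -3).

∂h/∂u = 0
∂h/∂v = 0
∂h/∂w = -8*w
∇h at (-2, -1, -3) = (0, 0, 24)
∇h · b = (0)(3) + (0)(2) + (24)(2) = 48

48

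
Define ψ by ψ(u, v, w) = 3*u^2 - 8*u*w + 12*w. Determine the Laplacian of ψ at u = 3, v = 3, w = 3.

6

∂²ψ/∂u² = 6
∂²ψ/∂v² = 0
∂²ψ/∂w² = 0
∇²ψ = 6
At (3, 3, 3): 6.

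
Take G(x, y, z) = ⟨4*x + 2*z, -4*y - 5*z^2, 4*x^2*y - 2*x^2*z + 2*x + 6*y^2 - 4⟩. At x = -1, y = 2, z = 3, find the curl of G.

(58, 4, 0)

(∇×G)₁ = ∂G₃/∂y − ∂G₂/∂z = 4*x^2 + 12*y + 10*z
(∇×G)₂ = ∂G₁/∂z − ∂G₃/∂x = -8*x*y + 4*x*z
(∇×G)₃ = ∂G₂/∂x − ∂G₁/∂y = 0
∇×G = (4*x^2 + 12*y + 10*z, -8*x*y + 4*x*z, 0)
At (-1, 2, 3): (58, 4, 0).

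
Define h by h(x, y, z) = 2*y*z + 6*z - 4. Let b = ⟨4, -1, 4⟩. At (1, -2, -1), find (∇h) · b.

10

∂h/∂x = 0
∂h/∂y = 2*z
∂h/∂z = 2*y + 6
∇h at (1, -2, -1) = (0, -2, 2)
∇h · b = (0)(4) + (-2)(-1) + (2)(4) = 10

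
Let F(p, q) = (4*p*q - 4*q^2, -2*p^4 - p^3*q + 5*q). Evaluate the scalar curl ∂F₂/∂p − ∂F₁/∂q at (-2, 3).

60

∂F₂/∂p = -8*p^3 - 3*p^2*q
∂F₁/∂q = 4*p - 8*q
Scalar curl = -8*p^3 - 3*p^2*q - 4*p + 8*q
At (-2, 3): 60.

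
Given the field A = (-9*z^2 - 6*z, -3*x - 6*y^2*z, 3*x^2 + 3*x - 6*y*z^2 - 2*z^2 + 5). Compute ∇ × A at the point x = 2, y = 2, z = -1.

(∇×A)₁ = ∂A₃/∂y − ∂A₂/∂z = 6*y^2 - 6*z^2
(∇×A)₂ = ∂A₁/∂z − ∂A₃/∂x = -6*x - 18*z - 9
(∇×A)₃ = ∂A₂/∂x − ∂A₁/∂y = -3
∇×A = (6*y^2 - 6*z^2, -6*x - 18*z - 9, -3)
At (2, 2, -1): (18, -3, -3).

(18, -3, -3)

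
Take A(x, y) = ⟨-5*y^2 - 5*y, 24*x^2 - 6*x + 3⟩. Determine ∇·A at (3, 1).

∂A₁/∂x = 0
∂A₂/∂y = 0
∇·A = 0
At (3, 1): 0.

0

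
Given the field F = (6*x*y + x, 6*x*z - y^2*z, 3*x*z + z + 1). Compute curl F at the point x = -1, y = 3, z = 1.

(15, -3, 12)

(∇×F)₁ = ∂F₃/∂y − ∂F₂/∂z = -6*x + y^2
(∇×F)₂ = ∂F₁/∂z − ∂F₃/∂x = -3*z
(∇×F)₃ = ∂F₂/∂x − ∂F₁/∂y = -6*x + 6*z
∇×F = (-6*x + y^2, -3*z, -6*x + 6*z)
At (-1, 3, 1): (15, -3, 12).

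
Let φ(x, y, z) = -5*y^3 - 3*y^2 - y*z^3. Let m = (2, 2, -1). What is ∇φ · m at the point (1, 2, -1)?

∂φ/∂x = 0
∂φ/∂y = -15*y^2 - 6*y - z^3
∂φ/∂z = -3*y*z^2
∇φ at (1, 2, -1) = (0, -71, -6)
∇φ · m = (0)(2) + (-71)(2) + (-6)(-1) = -136

-136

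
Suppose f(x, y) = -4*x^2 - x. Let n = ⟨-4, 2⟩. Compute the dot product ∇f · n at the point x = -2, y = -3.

∂f/∂x = -8*x - 1
∂f/∂y = 0
∇f at (-2, -3) = (15, 0)
∇f · n = (15)(-4) + (0)(2) = -60

-60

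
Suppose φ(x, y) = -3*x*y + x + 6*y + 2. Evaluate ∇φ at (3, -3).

(10, -3)

∂φ/∂x = -3*y + 1
∂φ/∂y = -3*x + 6
∇φ = (-3*y + 1, -3*x + 6)
At (3, -3): (10, -3).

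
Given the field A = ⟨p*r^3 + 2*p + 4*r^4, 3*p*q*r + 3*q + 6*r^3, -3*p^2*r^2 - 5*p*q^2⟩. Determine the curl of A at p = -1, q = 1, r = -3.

(-149, -508, -9)

(∇×A)₁ = ∂A₃/∂q − ∂A₂/∂r = -13*p*q - 18*r^2
(∇×A)₂ = ∂A₁/∂r − ∂A₃/∂p = 9*p*r^2 + 5*q^2 + 16*r^3
(∇×A)₃ = ∂A₂/∂p − ∂A₁/∂q = 3*q*r
∇×A = (-13*p*q - 18*r^2, 9*p*r^2 + 5*q^2 + 16*r^3, 3*q*r)
At (-1, 1, -3): (-149, -508, -9).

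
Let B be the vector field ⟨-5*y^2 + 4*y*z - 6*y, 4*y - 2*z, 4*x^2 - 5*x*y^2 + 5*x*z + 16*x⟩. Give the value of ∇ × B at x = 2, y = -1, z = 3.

(22, -46, -16)

(∇×B)₁ = ∂B₃/∂y − ∂B₂/∂z = -10*x*y + 2
(∇×B)₂ = ∂B₁/∂z − ∂B₃/∂x = -8*x + 5*y^2 + 4*y - 5*z - 16
(∇×B)₃ = ∂B₂/∂x − ∂B₁/∂y = 10*y - 4*z + 6
∇×B = (-10*x*y + 2, -8*x + 5*y^2 + 4*y - 5*z - 16, 10*y - 4*z + 6)
At (2, -1, 3): (22, -46, -16).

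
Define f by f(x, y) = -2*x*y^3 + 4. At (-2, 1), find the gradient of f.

(-2, 12)

∂f/∂x = -2*y^3
∂f/∂y = -6*x*y^2
∇f = (-2*y^3, -6*x*y^2)
At (-2, 1): (-2, 12).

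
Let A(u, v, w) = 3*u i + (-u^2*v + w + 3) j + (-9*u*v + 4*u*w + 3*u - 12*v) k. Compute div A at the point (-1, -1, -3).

∂A₁/∂u = 3
∂A₂/∂v = -u^2
∂A₃/∂w = 4*u
∇·A = -u^2 + 4*u + 3
At (-1, -1, -3): -2.

-2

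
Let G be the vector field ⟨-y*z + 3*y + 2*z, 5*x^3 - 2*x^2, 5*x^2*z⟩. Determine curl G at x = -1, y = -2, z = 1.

(∇×G)₁ = ∂G₃/∂y − ∂G₂/∂z = 0
(∇×G)₂ = ∂G₁/∂z − ∂G₃/∂x = -10*x*z - y + 2
(∇×G)₃ = ∂G₂/∂x − ∂G₁/∂y = 15*x^2 - 4*x + z - 3
∇×G = (0, -10*x*z - y + 2, 15*x^2 - 4*x + z - 3)
At (-1, -2, 1): (0, 14, 17).

(0, 14, 17)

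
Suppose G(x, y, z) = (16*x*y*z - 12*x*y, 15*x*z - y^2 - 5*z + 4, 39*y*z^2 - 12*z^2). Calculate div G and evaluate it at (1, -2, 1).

-184

∂G₁/∂x = 16*y*z - 12*y
∂G₂/∂y = -2*y
∂G₃/∂z = 78*y*z - 24*z
∇·G = 94*y*z - 14*y - 24*z
At (1, -2, 1): -184.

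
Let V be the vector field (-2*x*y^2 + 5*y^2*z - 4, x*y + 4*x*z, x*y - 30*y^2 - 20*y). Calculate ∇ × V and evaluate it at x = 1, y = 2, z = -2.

(-143, 18, 42)

(∇×V)₁ = ∂V₃/∂y − ∂V₂/∂z = -3*x - 60*y - 20
(∇×V)₂ = ∂V₁/∂z − ∂V₃/∂x = 5*y^2 - y
(∇×V)₃ = ∂V₂/∂x − ∂V₁/∂y = 4*x*y - 10*y*z + y + 4*z
∇×V = (-3*x - 60*y - 20, 5*y^2 - y, 4*x*y - 10*y*z + y + 4*z)
At (1, 2, -2): (-143, 18, 42).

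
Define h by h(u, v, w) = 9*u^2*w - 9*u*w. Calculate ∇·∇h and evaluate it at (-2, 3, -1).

-18

∂²h/∂u² = 18*w
∂²h/∂v² = 0
∂²h/∂w² = 0
∇²h = 18*w
At (-2, 3, -1): -18.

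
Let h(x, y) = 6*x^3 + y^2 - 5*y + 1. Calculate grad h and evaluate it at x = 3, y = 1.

(162, -3)

∂h/∂x = 18*x^2
∂h/∂y = 2*y - 5
∇h = (18*x^2, 2*y - 5)
At (3, 1): (162, -3).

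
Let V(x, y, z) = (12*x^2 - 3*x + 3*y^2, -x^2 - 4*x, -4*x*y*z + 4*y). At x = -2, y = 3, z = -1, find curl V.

(-4, -12, -18)

(∇×V)₁ = ∂V₃/∂y − ∂V₂/∂z = -4*x*z + 4
(∇×V)₂ = ∂V₁/∂z − ∂V₃/∂x = 4*y*z
(∇×V)₃ = ∂V₂/∂x − ∂V₁/∂y = -2*x - 6*y - 4
∇×V = (-4*x*z + 4, 4*y*z, -2*x - 6*y - 4)
At (-2, 3, -1): (-4, -12, -18).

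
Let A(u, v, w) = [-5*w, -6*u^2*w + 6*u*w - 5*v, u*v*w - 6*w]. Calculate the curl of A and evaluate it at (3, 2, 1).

(∇×A)₁ = ∂A₃/∂v − ∂A₂/∂w = 6*u^2 + u*w - 6*u
(∇×A)₂ = ∂A₁/∂w − ∂A₃/∂u = -v*w - 5
(∇×A)₃ = ∂A₂/∂u − ∂A₁/∂v = -12*u*w + 6*w
∇×A = (6*u^2 + u*w - 6*u, -v*w - 5, -12*u*w + 6*w)
At (3, 2, 1): (39, -7, -30).

(39, -7, -30)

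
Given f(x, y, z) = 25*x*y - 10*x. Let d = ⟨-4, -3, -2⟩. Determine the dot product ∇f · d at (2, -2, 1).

∂f/∂x = 25*y - 10
∂f/∂y = 25*x
∂f/∂z = 0
∇f at (2, -2, 1) = (-60, 50, 0)
∇f · d = (-60)(-4) + (50)(-3) + (0)(-2) = 90

90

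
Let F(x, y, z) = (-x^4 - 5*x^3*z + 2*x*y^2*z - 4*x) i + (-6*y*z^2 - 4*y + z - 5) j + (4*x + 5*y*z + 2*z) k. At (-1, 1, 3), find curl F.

(∇×F)₁ = ∂F₃/∂y − ∂F₂/∂z = 12*y*z + 5*z - 1
(∇×F)₂ = ∂F₁/∂z − ∂F₃/∂x = -5*x^3 + 2*x*y^2 - 4
(∇×F)₃ = ∂F₂/∂x − ∂F₁/∂y = -4*x*y*z
∇×F = (12*y*z + 5*z - 1, -5*x^3 + 2*x*y^2 - 4, -4*x*y*z)
At (-1, 1, 3): (50, -1, 12).

(50, -1, 12)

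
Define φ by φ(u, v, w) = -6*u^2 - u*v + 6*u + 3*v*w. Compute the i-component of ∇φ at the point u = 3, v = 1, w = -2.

-31

(∇φ)_1 = ∂φ/∂u = -12*u - v + 6
At (3, 1, -2): -31.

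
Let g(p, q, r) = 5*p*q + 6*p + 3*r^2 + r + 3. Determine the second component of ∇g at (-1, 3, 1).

-5

(∇g)_2 = ∂g/∂q = 5*p
At (-1, 3, 1): -5.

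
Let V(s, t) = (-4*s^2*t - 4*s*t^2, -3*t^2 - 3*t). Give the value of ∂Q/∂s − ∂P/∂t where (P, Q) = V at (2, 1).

32

∂V₂/∂s = 0
∂V₁/∂t = -4*s^2 - 8*s*t
Scalar curl = 4*s^2 + 8*s*t
At (2, 1): 32.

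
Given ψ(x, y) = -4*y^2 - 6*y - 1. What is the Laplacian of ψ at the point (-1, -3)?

-8

∂²ψ/∂x² = 0
∂²ψ/∂y² = -8
∇²ψ = -8
At (-1, -3): -8.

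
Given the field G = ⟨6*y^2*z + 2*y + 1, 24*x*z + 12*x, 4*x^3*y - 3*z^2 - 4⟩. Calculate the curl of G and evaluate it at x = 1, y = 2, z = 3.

(∇×G)₁ = ∂G₃/∂y − ∂G₂/∂z = 4*x^3 - 24*x
(∇×G)₂ = ∂G₁/∂z − ∂G₃/∂x = -12*x^2*y + 6*y^2
(∇×G)₃ = ∂G₂/∂x − ∂G₁/∂y = -12*y*z + 24*z + 10
∇×G = (4*x^3 - 24*x, -12*x^2*y + 6*y^2, -12*y*z + 24*z + 10)
At (1, 2, 3): (-20, 0, 10).

(-20, 0, 10)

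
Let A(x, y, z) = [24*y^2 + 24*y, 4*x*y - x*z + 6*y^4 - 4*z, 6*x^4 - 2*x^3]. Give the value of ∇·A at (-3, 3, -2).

∂A₁/∂x = 0
∂A₂/∂y = 4*x + 24*y^3
∂A₃/∂z = 0
∇·A = 4*x + 24*y^3
At (-3, 3, -2): 636.

636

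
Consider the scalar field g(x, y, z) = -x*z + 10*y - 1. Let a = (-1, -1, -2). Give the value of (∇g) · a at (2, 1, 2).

-4

∂g/∂x = -z
∂g/∂y = 10
∂g/∂z = -x
∇g at (2, 1, 2) = (-2, 10, -2)
∇g · a = (-2)(-1) + (10)(-1) + (-2)(-2) = -4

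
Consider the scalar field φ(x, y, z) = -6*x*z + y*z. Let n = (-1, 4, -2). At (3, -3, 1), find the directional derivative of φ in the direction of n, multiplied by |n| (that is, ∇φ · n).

∂φ/∂x = -6*z
∂φ/∂y = z
∂φ/∂z = -6*x + y
∇φ at (3, -3, 1) = (-6, 1, -21)
∇φ · n = (-6)(-1) + (1)(4) + (-21)(-2) = 52

52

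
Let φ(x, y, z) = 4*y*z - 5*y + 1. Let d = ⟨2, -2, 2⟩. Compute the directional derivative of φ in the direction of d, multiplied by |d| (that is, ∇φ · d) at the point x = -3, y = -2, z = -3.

∂φ/∂x = 0
∂φ/∂y = 4*z - 5
∂φ/∂z = 4*y
∇φ at (-3, -2, -3) = (0, -17, -8)
∇φ · d = (0)(2) + (-17)(-2) + (-8)(2) = 18

18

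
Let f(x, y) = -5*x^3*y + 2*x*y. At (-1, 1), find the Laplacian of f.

∂²f/∂x² = -30*x*y
∂²f/∂y² = 0
∇²f = -30*x*y
At (-1, 1): 30.

30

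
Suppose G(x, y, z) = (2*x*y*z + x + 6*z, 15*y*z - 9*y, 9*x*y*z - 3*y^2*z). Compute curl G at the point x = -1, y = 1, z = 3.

(-60, -23, 6)

(∇×G)₁ = ∂G₃/∂y − ∂G₂/∂z = 9*x*z - 6*y*z - 15*y
(∇×G)₂ = ∂G₁/∂z − ∂G₃/∂x = 2*x*y - 9*y*z + 6
(∇×G)₃ = ∂G₂/∂x − ∂G₁/∂y = -2*x*z
∇×G = (9*x*z - 6*y*z - 15*y, 2*x*y - 9*y*z + 6, -2*x*z)
At (-1, 1, 3): (-60, -23, 6).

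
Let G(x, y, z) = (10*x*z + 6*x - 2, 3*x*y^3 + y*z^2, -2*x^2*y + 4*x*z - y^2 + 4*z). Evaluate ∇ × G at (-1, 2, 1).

(-10, -22, 24)

(∇×G)₁ = ∂G₃/∂y − ∂G₂/∂z = -2*x^2 - 2*y*z - 2*y
(∇×G)₂ = ∂G₁/∂z − ∂G₃/∂x = 4*x*y + 10*x - 4*z
(∇×G)₃ = ∂G₂/∂x − ∂G₁/∂y = 3*y^3
∇×G = (-2*x^2 - 2*y*z - 2*y, 4*x*y + 10*x - 4*z, 3*y^3)
At (-1, 2, 1): (-10, -22, 24).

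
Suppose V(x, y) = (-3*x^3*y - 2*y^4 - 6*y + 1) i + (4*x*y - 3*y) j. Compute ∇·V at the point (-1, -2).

∂V₁/∂x = -9*x^2*y
∂V₂/∂y = 4*x - 3
∇·V = -9*x^2*y + 4*x - 3
At (-1, -2): 11.

11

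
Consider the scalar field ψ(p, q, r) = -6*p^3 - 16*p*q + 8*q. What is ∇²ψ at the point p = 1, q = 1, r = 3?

∂²ψ/∂p² = -36*p
∂²ψ/∂q² = 0
∂²ψ/∂r² = 0
∇²ψ = -36*p
At (1, 1, 3): -36.

-36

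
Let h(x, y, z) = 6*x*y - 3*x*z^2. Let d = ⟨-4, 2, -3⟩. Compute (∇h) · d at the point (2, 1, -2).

∂h/∂x = 6*y - 3*z^2
∂h/∂y = 6*x
∂h/∂z = -6*x*z
∇h at (2, 1, -2) = (-6, 12, 24)
∇h · d = (-6)(-4) + (12)(2) + (24)(-3) = -24

-24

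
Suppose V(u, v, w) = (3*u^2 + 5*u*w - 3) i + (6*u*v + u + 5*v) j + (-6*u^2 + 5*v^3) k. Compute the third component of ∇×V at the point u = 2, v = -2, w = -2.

-11

(∇×V)_3 = ∂V₂/∂u − ∂V₁/∂v
= 6*v + 1 − (0)
= 6*v + 1
At (2, -2, -2): -11.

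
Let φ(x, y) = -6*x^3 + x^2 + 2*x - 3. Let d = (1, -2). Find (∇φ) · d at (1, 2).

∂φ/∂x = -18*x^2 + 2*x + 2
∂φ/∂y = 0
∇φ at (1, 2) = (-14, 0)
∇φ · d = (-14)(1) + (0)(-2) = -14

-14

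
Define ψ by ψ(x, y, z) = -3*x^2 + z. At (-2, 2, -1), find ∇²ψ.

∂²ψ/∂x² = -6
∂²ψ/∂y² = 0
∂²ψ/∂z² = 0
∇²ψ = -6
At (-2, 2, -1): -6.

-6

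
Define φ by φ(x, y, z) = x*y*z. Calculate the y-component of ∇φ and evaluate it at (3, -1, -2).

(∇φ)_2 = ∂φ/∂y = x*z
At (3, -1, -2): -6.

-6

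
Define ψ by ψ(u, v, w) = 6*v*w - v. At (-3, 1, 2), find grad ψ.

(0, 11, 6)

∂ψ/∂u = 0
∂ψ/∂v = 6*w - 1
∂ψ/∂w = 6*v
∇ψ = (0, 6*w - 1, 6*v)
At (-3, 1, 2): (0, 11, 6).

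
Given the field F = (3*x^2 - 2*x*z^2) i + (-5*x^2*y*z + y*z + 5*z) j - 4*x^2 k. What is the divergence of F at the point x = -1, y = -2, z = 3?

∂F₁/∂x = 6*x - 2*z^2
∂F₂/∂y = -5*x^2*z + z
∂F₃/∂z = 0
∇·F = -5*x^2*z + 6*x - 2*z^2 + z
At (-1, -2, 3): -36.

-36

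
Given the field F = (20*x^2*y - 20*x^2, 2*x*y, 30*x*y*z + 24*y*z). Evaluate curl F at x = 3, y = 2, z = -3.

(∇×F)₁ = ∂F₃/∂y − ∂F₂/∂z = 30*x*z + 24*z
(∇×F)₂ = ∂F₁/∂z − ∂F₃/∂x = -30*y*z
(∇×F)₃ = ∂F₂/∂x − ∂F₁/∂y = -20*x^2 + 2*y
∇×F = (30*x*z + 24*z, -30*y*z, -20*x^2 + 2*y)
At (3, 2, -3): (-342, 180, -176).

(-342, 180, -176)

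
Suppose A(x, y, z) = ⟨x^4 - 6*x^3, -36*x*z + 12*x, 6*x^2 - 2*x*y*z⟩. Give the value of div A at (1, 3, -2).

-20

∂A₁/∂x = 4*x^3 - 18*x^2
∂A₂/∂y = 0
∂A₃/∂z = -2*x*y
∇·A = 4*x^3 - 18*x^2 - 2*x*y
At (1, 3, -2): -20.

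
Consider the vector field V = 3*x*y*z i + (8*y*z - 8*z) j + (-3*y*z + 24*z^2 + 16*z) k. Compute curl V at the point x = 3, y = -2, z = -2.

(30, -18, 18)

(∇×V)₁ = ∂V₃/∂y − ∂V₂/∂z = -8*y - 3*z + 8
(∇×V)₂ = ∂V₁/∂z − ∂V₃/∂x = 3*x*y
(∇×V)₃ = ∂V₂/∂x − ∂V₁/∂y = -3*x*z
∇×V = (-8*y - 3*z + 8, 3*x*y, -3*x*z)
At (3, -2, -2): (30, -18, 18).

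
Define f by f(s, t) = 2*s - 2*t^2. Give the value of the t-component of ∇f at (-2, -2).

8

(∇f)_2 = ∂f/∂t = -4*t
At (-2, -2): 8.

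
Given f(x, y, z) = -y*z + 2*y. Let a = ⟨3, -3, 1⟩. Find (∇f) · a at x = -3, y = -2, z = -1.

-7

∂f/∂x = 0
∂f/∂y = -z + 2
∂f/∂z = -y
∇f at (-3, -2, -1) = (0, 3, 2)
∇f · a = (0)(3) + (3)(-3) + (2)(1) = -7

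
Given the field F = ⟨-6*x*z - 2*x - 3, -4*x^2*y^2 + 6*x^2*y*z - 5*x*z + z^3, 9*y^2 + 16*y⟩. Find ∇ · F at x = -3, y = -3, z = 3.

358

∂F₁/∂x = -6*z - 2
∂F₂/∂y = -8*x^2*y + 6*x^2*z
∂F₃/∂z = 0
∇·F = -8*x^2*y + 6*x^2*z - 6*z - 2
At (-3, -3, 3): 358.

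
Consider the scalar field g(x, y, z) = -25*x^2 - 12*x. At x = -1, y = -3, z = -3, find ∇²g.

-50

∂²g/∂x² = -50
∂²g/∂y² = 0
∂²g/∂z² = 0
∇²g = -50
At (-1, -3, -3): -50.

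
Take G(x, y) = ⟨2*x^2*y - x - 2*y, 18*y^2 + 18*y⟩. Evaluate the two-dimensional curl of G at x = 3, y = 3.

∂G₂/∂x = 0
∂G₁/∂y = 2*x^2 - 2
Scalar curl = -2*x^2 + 2
At (3, 3): -16.

-16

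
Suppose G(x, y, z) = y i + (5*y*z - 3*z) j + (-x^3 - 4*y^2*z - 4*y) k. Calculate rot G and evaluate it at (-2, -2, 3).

(57, 12, -1)

(∇×G)₁ = ∂G₃/∂y − ∂G₂/∂z = -8*y*z - 5*y - 1
(∇×G)₂ = ∂G₁/∂z − ∂G₃/∂x = 3*x^2
(∇×G)₃ = ∂G₂/∂x − ∂G₁/∂y = -1
∇×G = (-8*y*z - 5*y - 1, 3*x^2, -1)
At (-2, -2, 3): (57, 12, -1).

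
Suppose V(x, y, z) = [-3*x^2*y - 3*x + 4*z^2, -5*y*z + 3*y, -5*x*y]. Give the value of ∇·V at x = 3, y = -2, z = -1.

∂V₁/∂x = -6*x*y - 3
∂V₂/∂y = -5*z + 3
∂V₃/∂z = 0
∇·V = -6*x*y - 5*z
At (3, -2, -1): 41.

41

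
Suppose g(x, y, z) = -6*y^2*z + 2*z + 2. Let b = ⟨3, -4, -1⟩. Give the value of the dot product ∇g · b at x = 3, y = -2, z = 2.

-170

∂g/∂x = 0
∂g/∂y = -12*y*z
∂g/∂z = -6*y^2 + 2
∇g at (3, -2, 2) = (0, 48, -22)
∇g · b = (0)(3) + (48)(-4) + (-22)(-1) = -170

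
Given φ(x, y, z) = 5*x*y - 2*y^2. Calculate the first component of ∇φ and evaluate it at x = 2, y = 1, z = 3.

(∇φ)_1 = ∂φ/∂x = 5*y
At (2, 1, 3): 5.

5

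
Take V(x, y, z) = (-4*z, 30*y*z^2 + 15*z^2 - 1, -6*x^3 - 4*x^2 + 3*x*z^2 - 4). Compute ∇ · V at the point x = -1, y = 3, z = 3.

252

∂V₁/∂x = 0
∂V₂/∂y = 30*z^2
∂V₃/∂z = 6*x*z
∇·V = 6*x*z + 30*z^2
At (-1, 3, 3): 252.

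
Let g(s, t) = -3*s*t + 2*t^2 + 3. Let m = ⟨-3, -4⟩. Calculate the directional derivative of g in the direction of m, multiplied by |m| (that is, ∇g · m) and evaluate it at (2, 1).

∂g/∂s = -3*t
∂g/∂t = -3*s + 4*t
∇g at (2, 1) = (-3, -2)
∇g · m = (-3)(-3) + (-2)(-4) = 17

17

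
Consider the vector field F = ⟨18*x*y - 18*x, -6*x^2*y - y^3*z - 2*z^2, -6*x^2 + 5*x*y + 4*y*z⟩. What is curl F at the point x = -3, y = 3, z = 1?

(20, -51, 162)

(∇×F)₁ = ∂F₃/∂y − ∂F₂/∂z = 5*x + y^3 + 8*z
(∇×F)₂ = ∂F₁/∂z − ∂F₃/∂x = 12*x - 5*y
(∇×F)₃ = ∂F₂/∂x − ∂F₁/∂y = -12*x*y - 18*x
∇×F = (5*x + y^3 + 8*z, 12*x - 5*y, -12*x*y - 18*x)
At (-3, 3, 1): (20, -51, 162).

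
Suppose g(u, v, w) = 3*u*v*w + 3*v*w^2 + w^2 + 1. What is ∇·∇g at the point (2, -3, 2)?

-16

∂²g/∂u² = 0
∂²g/∂v² = 0
∂²g/∂w² = 2*(3*v + 1)
∇²g = 6*v + 2
At (2, -3, 2): -16.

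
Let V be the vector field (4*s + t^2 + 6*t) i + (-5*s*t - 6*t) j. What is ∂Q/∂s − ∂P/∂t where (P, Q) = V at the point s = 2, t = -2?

8

∂V₂/∂s = -5*t
∂V₁/∂t = 2*t + 6
Scalar curl = -7*t - 6
At (2, -2): 8.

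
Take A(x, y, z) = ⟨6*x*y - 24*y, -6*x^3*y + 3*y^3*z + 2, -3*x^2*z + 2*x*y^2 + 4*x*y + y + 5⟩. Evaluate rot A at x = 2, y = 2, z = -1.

(∇×A)₁ = ∂A₃/∂y − ∂A₂/∂z = 4*x*y + 4*x - 3*y^3 + 1
(∇×A)₂ = ∂A₁/∂z − ∂A₃/∂x = 6*x*z - 2*y^2 - 4*y
(∇×A)₃ = ∂A₂/∂x − ∂A₁/∂y = -18*x^2*y - 6*x + 24
∇×A = (4*x*y + 4*x - 3*y^3 + 1, 6*x*z - 2*y^2 - 4*y, -18*x^2*y - 6*x + 24)
At (2, 2, -1): (1, -28, -132).

(1, -28, -132)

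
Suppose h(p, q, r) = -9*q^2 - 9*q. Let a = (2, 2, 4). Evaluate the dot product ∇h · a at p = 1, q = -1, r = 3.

18

∂h/∂p = 0
∂h/∂q = -18*q - 9
∂h/∂r = 0
∇h at (1, -1, 3) = (0, 9, 0)
∇h · a = (0)(2) + (9)(2) + (0)(4) = 18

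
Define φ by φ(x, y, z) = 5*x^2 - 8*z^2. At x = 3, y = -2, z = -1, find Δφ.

∂²φ/∂x² = 10
∂²φ/∂y² = 0
∂²φ/∂z² = -16
∇²φ = -6
At (3, -2, -1): -6.

-6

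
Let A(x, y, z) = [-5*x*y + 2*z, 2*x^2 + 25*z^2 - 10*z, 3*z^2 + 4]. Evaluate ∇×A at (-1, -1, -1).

(∇×A)₁ = ∂A₃/∂y − ∂A₂/∂z = -50*z + 10
(∇×A)₂ = ∂A₁/∂z − ∂A₃/∂x = 2
(∇×A)₃ = ∂A₂/∂x − ∂A₁/∂y = 9*x
∇×A = (-50*z + 10, 2, 9*x)
At (-1, -1, -1): (60, 2, -9).

(60, 2, -9)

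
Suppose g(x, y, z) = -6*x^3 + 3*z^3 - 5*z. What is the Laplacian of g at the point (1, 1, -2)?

-72

∂²g/∂x² = -36*x
∂²g/∂y² = 0
∂²g/∂z² = 18*z
∇²g = -36*x + 18*z
At (1, 1, -2): -72.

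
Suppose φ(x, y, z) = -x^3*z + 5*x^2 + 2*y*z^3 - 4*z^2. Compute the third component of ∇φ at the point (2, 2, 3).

(∇φ)_3 = ∂φ/∂z = -x^3 + 6*y*z^2 - 8*z
At (2, 2, 3): 76.

76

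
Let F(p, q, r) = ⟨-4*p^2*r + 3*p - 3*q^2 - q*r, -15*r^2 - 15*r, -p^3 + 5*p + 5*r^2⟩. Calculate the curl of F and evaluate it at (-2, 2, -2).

(-45, -11, 10)

(∇×F)₁ = ∂F₃/∂q − ∂F₂/∂r = 30*r + 15
(∇×F)₂ = ∂F₁/∂r − ∂F₃/∂p = -p^2 - q - 5
(∇×F)₃ = ∂F₂/∂p − ∂F₁/∂q = 6*q + r
∇×F = (30*r + 15, -p^2 - q - 5, 6*q + r)
At (-2, 2, -2): (-45, -11, 10).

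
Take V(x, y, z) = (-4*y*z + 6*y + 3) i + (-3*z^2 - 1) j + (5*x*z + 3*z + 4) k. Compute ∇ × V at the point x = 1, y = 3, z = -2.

(-12, -2, -14)

(∇×V)₁ = ∂V₃/∂y − ∂V₂/∂z = 6*z
(∇×V)₂ = ∂V₁/∂z − ∂V₃/∂x = -4*y - 5*z
(∇×V)₃ = ∂V₂/∂x − ∂V₁/∂y = 4*z - 6
∇×V = (6*z, -4*y - 5*z, 4*z - 6)
At (1, 3, -2): (-12, -2, -14).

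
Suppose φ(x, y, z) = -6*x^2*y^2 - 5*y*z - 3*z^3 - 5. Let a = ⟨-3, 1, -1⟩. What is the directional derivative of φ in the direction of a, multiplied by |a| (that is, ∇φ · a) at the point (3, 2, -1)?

∂φ/∂x = -12*x*y^2
∂φ/∂y = -12*x^2*y - 5*z
∂φ/∂z = -5*y - 9*z^2
∇φ at (3, 2, -1) = (-144, -211, -19)
∇φ · a = (-144)(-3) + (-211)(1) + (-19)(-1) = 240

240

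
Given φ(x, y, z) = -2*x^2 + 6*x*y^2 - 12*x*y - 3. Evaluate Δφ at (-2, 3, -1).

∂²φ/∂x² = -4
∂²φ/∂y² = 12*x
∂²φ/∂z² = 0
∇²φ = 12*x - 4
At (-2, 3, -1): -28.

-28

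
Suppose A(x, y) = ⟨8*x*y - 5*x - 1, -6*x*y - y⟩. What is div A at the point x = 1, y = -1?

∂A₁/∂x = 8*y - 5
∂A₂/∂y = -6*x - 1
∇·A = -6*x + 8*y - 6
At (1, -1): -20.

-20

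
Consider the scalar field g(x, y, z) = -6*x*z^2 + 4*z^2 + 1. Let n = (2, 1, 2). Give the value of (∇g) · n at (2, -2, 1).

∂g/∂x = -6*z^2
∂g/∂y = 0
∂g/∂z = -12*x*z + 8*z
∇g at (2, -2, 1) = (-6, 0, -16)
∇g · n = (-6)(2) + (0)(1) + (-16)(2) = -44

-44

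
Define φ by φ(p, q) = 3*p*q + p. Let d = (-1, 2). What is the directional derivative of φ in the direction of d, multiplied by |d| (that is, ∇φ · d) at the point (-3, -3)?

∂φ/∂p = 3*q + 1
∂φ/∂q = 3*p
∇φ at (-3, -3) = (-8, -9)
∇φ · d = (-8)(-1) + (-9)(2) = -10

-10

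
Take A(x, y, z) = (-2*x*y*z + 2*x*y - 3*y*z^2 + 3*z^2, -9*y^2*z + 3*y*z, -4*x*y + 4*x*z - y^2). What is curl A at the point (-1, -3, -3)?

(100, -78, 35)

(∇×A)₁ = ∂A₃/∂y − ∂A₂/∂z = -4*x + 9*y^2 - 5*y
(∇×A)₂ = ∂A₁/∂z − ∂A₃/∂x = -2*x*y - 6*y*z + 4*y + 2*z
(∇×A)₃ = ∂A₂/∂x − ∂A₁/∂y = 2*x*z - 2*x + 3*z^2
∇×A = (-4*x + 9*y^2 - 5*y, -2*x*y - 6*y*z + 4*y + 2*z, 2*x*z - 2*x + 3*z^2)
At (-1, -3, -3): (100, -78, 35).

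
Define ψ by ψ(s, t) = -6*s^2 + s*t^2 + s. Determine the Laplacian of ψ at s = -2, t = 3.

∂²ψ/∂s² = -12
∂²ψ/∂t² = 2*s
∇²ψ = 2*s - 12
At (-2, 3): -16.

-16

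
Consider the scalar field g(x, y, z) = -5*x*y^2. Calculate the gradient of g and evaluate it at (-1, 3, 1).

∂g/∂x = -5*y^2
∂g/∂y = -10*x*y
∂g/∂z = 0
∇g = (-5*y^2, -10*x*y, 0)
At (-1, 3, 1): (-45, 30, 0).

(-45, 30, 0)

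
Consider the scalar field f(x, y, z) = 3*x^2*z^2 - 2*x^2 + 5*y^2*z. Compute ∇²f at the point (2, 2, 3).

104

∂²f/∂x² = 2*(3*z^2 - 2)
∂²f/∂y² = 10*z
∂²f/∂z² = 6*x^2
∇²f = 6*x^2 + 6*z^2 + 10*z - 4
At (2, 2, 3): 104.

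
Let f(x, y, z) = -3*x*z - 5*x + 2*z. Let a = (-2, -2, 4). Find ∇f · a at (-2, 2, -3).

24

∂f/∂x = -3*z - 5
∂f/∂y = 0
∂f/∂z = -3*x + 2
∇f at (-2, 2, -3) = (4, 0, 8)
∇f · a = (4)(-2) + (0)(-2) + (8)(4) = 24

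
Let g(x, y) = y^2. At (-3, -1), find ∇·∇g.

∂²g/∂x² = 0
∂²g/∂y² = 2
∇²g = 2
At (-3, -1): 2.

2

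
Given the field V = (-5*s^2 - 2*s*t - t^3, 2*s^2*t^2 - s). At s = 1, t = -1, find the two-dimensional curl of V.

8

∂V₂/∂s = 4*s*t^2 - 1
∂V₁/∂t = -2*s - 3*t^2
Scalar curl = 4*s*t^2 + 2*s + 3*t^2 - 1
At (1, -1): 8.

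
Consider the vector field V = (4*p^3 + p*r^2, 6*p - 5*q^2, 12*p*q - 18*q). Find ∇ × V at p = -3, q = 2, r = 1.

(∇×V)₁ = ∂V₃/∂q − ∂V₂/∂r = 12*p - 18
(∇×V)₂ = ∂V₁/∂r − ∂V₃/∂p = 2*p*r - 12*q
(∇×V)₃ = ∂V₂/∂p − ∂V₁/∂q = 6
∇×V = (12*p - 18, 2*p*r - 12*q, 6)
At (-3, 2, 1): (-54, -30, 6).

(-54, -30, 6)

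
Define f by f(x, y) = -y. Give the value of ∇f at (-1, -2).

∂f/∂x = 0
∂f/∂y = -1
∇f = (0, -1)
At (-1, -2): (0, -1).

(0, -1)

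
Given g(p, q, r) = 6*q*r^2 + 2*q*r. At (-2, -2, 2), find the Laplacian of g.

-24

∂²g/∂p² = 0
∂²g/∂q² = 0
∂²g/∂r² = 12*q
∇²g = 12*q
At (-2, -2, 2): -24.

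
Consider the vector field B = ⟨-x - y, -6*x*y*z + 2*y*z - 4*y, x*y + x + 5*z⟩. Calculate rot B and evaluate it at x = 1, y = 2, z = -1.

(∇×B)₁ = ∂B₃/∂y − ∂B₂/∂z = 6*x*y + x - 2*y
(∇×B)₂ = ∂B₁/∂z − ∂B₃/∂x = -y - 1
(∇×B)₃ = ∂B₂/∂x − ∂B₁/∂y = -6*y*z + 1
∇×B = (6*x*y + x - 2*y, -y - 1, -6*y*z + 1)
At (1, 2, -1): (9, -3, 13).

(9, -3, 13)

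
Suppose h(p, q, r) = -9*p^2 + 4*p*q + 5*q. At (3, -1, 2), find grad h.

(-58, 17, 0)

∂h/∂p = -18*p + 4*q
∂h/∂q = 4*p + 5
∂h/∂r = 0
∇h = (-18*p + 4*q, 4*p + 5, 0)
At (3, -1, 2): (-58, 17, 0).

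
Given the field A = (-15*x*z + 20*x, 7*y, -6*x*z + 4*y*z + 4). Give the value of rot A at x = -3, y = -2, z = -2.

(∇×A)₁ = ∂A₃/∂y − ∂A₂/∂z = 4*z
(∇×A)₂ = ∂A₁/∂z − ∂A₃/∂x = -15*x + 6*z
(∇×A)₃ = ∂A₂/∂x − ∂A₁/∂y = 0
∇×A = (4*z, -15*x + 6*z, 0)
At (-3, -2, -2): (-8, 33, 0).

(-8, 33, 0)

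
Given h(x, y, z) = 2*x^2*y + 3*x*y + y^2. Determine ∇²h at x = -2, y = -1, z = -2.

-2

∂²h/∂x² = 4*y
∂²h/∂y² = 2
∂²h/∂z² = 0
∇²h = 4*y + 2
At (-2, -1, -2): -2.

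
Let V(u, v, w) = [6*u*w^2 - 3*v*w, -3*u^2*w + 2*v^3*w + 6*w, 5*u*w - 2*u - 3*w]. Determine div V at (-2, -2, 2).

∂V₁/∂u = 6*w^2
∂V₂/∂v = 6*v^2*w
∂V₃/∂w = 5*u - 3
∇·V = 5*u + 6*v^2*w + 6*w^2 - 3
At (-2, -2, 2): 59.

59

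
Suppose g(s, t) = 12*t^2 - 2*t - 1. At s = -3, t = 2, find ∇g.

(0, 46)

∂g/∂s = 0
∂g/∂t = 24*t - 2
∇g = (0, 24*t - 2)
At (-3, 2): (0, 46).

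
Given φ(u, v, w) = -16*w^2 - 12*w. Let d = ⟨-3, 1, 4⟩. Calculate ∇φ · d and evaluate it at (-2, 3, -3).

336

∂φ/∂u = 0
∂φ/∂v = 0
∂φ/∂w = -32*w - 12
∇φ at (-2, 3, -3) = (0, 0, 84)
∇φ · d = (0)(-3) + (0)(1) + (84)(4) = 336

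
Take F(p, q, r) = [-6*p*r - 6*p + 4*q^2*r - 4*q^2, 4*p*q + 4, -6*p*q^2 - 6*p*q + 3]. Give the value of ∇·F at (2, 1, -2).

14

∂F₁/∂p = -6*r - 6
∂F₂/∂q = 4*p
∂F₃/∂r = 0
∇·F = 4*p - 6*r - 6
At (2, 1, -2): 14.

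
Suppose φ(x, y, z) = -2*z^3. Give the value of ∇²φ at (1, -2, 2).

∂²φ/∂x² = 0
∂²φ/∂y² = 0
∂²φ/∂z² = -12*z
∇²φ = -12*z
At (1, -2, 2): -24.

-24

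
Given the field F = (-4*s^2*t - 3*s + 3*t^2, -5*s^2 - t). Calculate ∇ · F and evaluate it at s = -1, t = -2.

∂F₁/∂s = -8*s*t - 3
∂F₂/∂t = -1
∇·F = -8*s*t - 4
At (-1, -2): -20.

-20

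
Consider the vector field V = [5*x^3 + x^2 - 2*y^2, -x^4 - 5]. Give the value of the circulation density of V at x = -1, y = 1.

∂V₂/∂x = -4*x^3
∂V₁/∂y = -4*y
Scalar curl = -4*x^3 + 4*y
At (-1, 1): 8.

8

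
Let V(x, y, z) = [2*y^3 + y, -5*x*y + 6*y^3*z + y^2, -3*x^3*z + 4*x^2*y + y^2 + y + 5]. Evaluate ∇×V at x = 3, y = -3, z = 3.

(193, 315, -40)

(∇×V)₁ = ∂V₃/∂y − ∂V₂/∂z = 4*x^2 - 6*y^3 + 2*y + 1
(∇×V)₂ = ∂V₁/∂z − ∂V₃/∂x = 9*x^2*z - 8*x*y
(∇×V)₃ = ∂V₂/∂x − ∂V₁/∂y = -6*y^2 - 5*y - 1
∇×V = (4*x^2 - 6*y^3 + 2*y + 1, 9*x^2*z - 8*x*y, -6*y^2 - 5*y - 1)
At (3, -3, 3): (193, 315, -40).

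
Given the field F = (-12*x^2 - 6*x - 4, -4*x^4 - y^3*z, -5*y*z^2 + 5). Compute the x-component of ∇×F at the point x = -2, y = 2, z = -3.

-37

(∇×F)_1 = ∂F₃/∂y − ∂F₂/∂z
= -5*z^2 − (-y^3)
= y^3 - 5*z^2
At (-2, 2, -3): -37.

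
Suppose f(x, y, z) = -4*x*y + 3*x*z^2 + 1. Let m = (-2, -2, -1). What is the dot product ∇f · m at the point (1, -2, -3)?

-44

∂f/∂x = -4*y + 3*z^2
∂f/∂y = -4*x
∂f/∂z = 6*x*z
∇f at (1, -2, -3) = (35, -4, -18)
∇f · m = (35)(-2) + (-4)(-2) + (-18)(-1) = -44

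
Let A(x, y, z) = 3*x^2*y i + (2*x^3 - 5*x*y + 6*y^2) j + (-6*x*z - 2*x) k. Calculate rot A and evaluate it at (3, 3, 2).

(∇×A)₁ = ∂A₃/∂y − ∂A₂/∂z = 0
(∇×A)₂ = ∂A₁/∂z − ∂A₃/∂x = 6*z + 2
(∇×A)₃ = ∂A₂/∂x − ∂A₁/∂y = 3*x^2 - 5*y
∇×A = (0, 6*z + 2, 3*x^2 - 5*y)
At (3, 3, 2): (0, 14, 12).

(0, 14, 12)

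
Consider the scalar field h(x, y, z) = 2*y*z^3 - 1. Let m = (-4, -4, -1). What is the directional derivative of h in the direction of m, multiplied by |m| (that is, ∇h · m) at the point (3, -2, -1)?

∂h/∂x = 0
∂h/∂y = 2*z^3
∂h/∂z = 6*y*z^2
∇h at (3, -2, -1) = (0, -2, -12)
∇h · m = (0)(-4) + (-2)(-4) + (-12)(-1) = 20

20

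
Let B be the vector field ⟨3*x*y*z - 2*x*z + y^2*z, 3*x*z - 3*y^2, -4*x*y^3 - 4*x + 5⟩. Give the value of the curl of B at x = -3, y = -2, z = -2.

(153, 0, -32)

(∇×B)₁ = ∂B₃/∂y − ∂B₂/∂z = -12*x*y^2 - 3*x
(∇×B)₂ = ∂B₁/∂z − ∂B₃/∂x = 3*x*y - 2*x + 4*y^3 + y^2 + 4
(∇×B)₃ = ∂B₂/∂x − ∂B₁/∂y = -3*x*z - 2*y*z + 3*z
∇×B = (-12*x*y^2 - 3*x, 3*x*y - 2*x + 4*y^3 + y^2 + 4, -3*x*z - 2*y*z + 3*z)
At (-3, -2, -2): (153, 0, -32).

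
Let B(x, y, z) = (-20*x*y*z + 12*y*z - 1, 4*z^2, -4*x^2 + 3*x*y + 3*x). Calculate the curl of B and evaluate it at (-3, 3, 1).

(-17, 180, -72)

(∇×B)₁ = ∂B₃/∂y − ∂B₂/∂z = 3*x - 8*z
(∇×B)₂ = ∂B₁/∂z − ∂B₃/∂x = -20*x*y + 8*x + 9*y - 3
(∇×B)₃ = ∂B₂/∂x − ∂B₁/∂y = 20*x*z - 12*z
∇×B = (3*x - 8*z, -20*x*y + 8*x + 9*y - 3, 20*x*z - 12*z)
At (-3, 3, 1): (-17, 180, -72).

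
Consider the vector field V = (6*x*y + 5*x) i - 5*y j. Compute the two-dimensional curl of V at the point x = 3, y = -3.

-18

∂V₂/∂x = 0
∂V₁/∂y = 6*x
Scalar curl = -6*x
At (3, -3): -18.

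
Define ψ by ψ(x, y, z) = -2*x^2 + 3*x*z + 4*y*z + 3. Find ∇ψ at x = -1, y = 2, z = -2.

∂ψ/∂x = -4*x + 3*z
∂ψ/∂y = 4*z
∂ψ/∂z = 3*x + 4*y
∇ψ = (-4*x + 3*z, 4*z, 3*x + 4*y)
At (-1, 2, -2): (-2, -8, 5).

(-2, -8, 5)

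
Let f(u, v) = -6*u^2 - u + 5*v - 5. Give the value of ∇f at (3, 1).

∂f/∂u = -12*u - 1
∂f/∂v = 5
∇f = (-12*u - 1, 5)
At (3, 1): (-37, 5).

(-37, 5)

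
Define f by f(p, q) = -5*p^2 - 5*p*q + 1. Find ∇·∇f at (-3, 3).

-10

∂²f/∂p² = -10
∂²f/∂q² = 0
∇²f = -10
At (-3, 3): -10.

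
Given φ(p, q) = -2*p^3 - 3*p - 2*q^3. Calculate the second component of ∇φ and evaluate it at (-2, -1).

(∇φ)_2 = ∂φ/∂q = -6*q^2
At (-2, -1): -6.

-6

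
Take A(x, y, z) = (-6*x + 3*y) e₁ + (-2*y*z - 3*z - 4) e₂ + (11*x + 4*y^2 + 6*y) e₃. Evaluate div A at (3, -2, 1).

∂A₁/∂x = -6
∂A₂/∂y = -2*z
∂A₃/∂z = 0
∇·A = -2*z - 6
At (3, -2, 1): -8.

-8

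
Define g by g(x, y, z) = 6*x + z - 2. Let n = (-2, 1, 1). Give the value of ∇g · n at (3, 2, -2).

-11

∂g/∂x = 6
∂g/∂y = 0
∂g/∂z = 1
∇g at (3, 2, -2) = (6, 0, 1)
∇g · n = (6)(-2) + (0)(1) + (1)(1) = -11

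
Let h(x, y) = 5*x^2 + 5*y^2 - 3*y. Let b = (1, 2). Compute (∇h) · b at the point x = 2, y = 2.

∂h/∂x = 10*x
∂h/∂y = 10*y - 3
∇h at (2, 2) = (20, 17)
∇h · b = (20)(1) + (17)(2) = 54

54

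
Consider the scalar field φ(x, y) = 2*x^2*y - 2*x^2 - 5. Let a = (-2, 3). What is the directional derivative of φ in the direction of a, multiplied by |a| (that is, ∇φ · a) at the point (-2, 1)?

24

∂φ/∂x = 4*x*y - 4*x
∂φ/∂y = 2*x^2
∇φ at (-2, 1) = (0, 8)
∇φ · a = (0)(-2) + (8)(3) = 24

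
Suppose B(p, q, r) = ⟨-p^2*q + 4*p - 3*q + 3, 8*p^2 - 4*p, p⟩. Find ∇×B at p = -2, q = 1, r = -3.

(∇×B)₁ = ∂B₃/∂q − ∂B₂/∂r = 0
(∇×B)₂ = ∂B₁/∂r − ∂B₃/∂p = -1
(∇×B)₃ = ∂B₂/∂p − ∂B₁/∂q = p^2 + 16*p - 1
∇×B = (0, -1, p^2 + 16*p - 1)
At (-2, 1, -3): (0, -1, -29).

(0, -1, -29)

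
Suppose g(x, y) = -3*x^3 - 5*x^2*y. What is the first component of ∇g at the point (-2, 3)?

24

(∇g)_1 = ∂g/∂x = -9*x^2 - 10*x*y
At (-2, 3): 24.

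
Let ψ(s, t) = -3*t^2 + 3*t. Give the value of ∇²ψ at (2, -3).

-6

∂²ψ/∂s² = 0
∂²ψ/∂t² = -6
∇²ψ = -6
At (2, -3): -6.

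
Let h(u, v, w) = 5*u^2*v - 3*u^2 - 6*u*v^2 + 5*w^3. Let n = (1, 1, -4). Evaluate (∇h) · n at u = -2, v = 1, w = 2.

-210

∂h/∂u = 10*u*v - 6*u - 6*v^2
∂h/∂v = 5*u^2 - 12*u*v
∂h/∂w = 15*w^2
∇h at (-2, 1, 2) = (-14, 44, 60)
∇h · n = (-14)(1) + (44)(1) + (60)(-4) = -210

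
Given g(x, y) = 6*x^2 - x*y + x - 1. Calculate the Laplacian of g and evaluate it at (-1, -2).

∂²g/∂x² = 12
∂²g/∂y² = 0
∇²g = 12
At (-1, -2): 12.

12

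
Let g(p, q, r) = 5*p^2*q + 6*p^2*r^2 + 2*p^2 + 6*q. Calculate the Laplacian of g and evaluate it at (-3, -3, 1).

94

∂²g/∂p² = 2*(5*q + 6*r^2 + 2)
∂²g/∂q² = 0
∂²g/∂r² = 12*p^2
∇²g = 12*p^2 + 10*q + 12*r^2 + 4
At (-3, -3, 1): 94.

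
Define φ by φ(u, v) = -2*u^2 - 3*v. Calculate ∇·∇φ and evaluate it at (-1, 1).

∂²φ/∂u² = -4
∂²φ/∂v² = 0
∇²φ = -4
At (-1, 1): -4.

-4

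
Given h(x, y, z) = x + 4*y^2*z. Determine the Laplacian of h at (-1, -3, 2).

16

∂²h/∂x² = 0
∂²h/∂y² = 8*z
∂²h/∂z² = 0
∇²h = 8*z
At (-1, -3, 2): 16.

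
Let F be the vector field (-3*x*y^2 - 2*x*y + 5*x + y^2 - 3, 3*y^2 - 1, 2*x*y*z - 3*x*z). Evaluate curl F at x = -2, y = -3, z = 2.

(-8, 18, 38)

(∇×F)₁ = ∂F₃/∂y − ∂F₂/∂z = 2*x*z
(∇×F)₂ = ∂F₁/∂z − ∂F₃/∂x = -2*y*z + 3*z
(∇×F)₃ = ∂F₂/∂x − ∂F₁/∂y = 6*x*y + 2*x - 2*y
∇×F = (2*x*z, -2*y*z + 3*z, 6*x*y + 2*x - 2*y)
At (-2, -3, 2): (-8, 18, 38).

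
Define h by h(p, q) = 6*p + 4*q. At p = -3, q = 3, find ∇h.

∂h/∂p = 6
∂h/∂q = 4
∇h = (6, 4)
At (-3, 3): (6, 4).

(6, 4)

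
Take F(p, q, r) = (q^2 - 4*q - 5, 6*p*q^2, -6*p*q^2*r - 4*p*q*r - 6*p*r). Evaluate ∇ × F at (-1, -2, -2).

(∇×F)₁ = ∂F₃/∂q − ∂F₂/∂r = -12*p*q*r - 4*p*r
(∇×F)₂ = ∂F₁/∂r − ∂F₃/∂p = 6*q^2*r + 4*q*r + 6*r
(∇×F)₃ = ∂F₂/∂p − ∂F₁/∂q = 6*q^2 - 2*q + 4
∇×F = (-12*p*q*r - 4*p*r, 6*q^2*r + 4*q*r + 6*r, 6*q^2 - 2*q + 4)
At (-1, -2, -2): (40, -44, 32).

(40, -44, 32)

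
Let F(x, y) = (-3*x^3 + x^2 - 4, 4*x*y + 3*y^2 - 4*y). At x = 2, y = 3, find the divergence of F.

-10

∂F₁/∂x = -9*x^2 + 2*x
∂F₂/∂y = 4*x + 6*y - 4
∇·F = -9*x^2 + 6*x + 6*y - 4
At (2, 3): -10.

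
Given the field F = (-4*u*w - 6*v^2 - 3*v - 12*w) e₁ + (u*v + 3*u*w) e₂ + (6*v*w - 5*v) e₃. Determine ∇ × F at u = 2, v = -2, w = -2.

(∇×F)₁ = ∂F₃/∂v − ∂F₂/∂w = -3*u + 6*w - 5
(∇×F)₂ = ∂F₁/∂w − ∂F₃/∂u = -4*u - 12
(∇×F)₃ = ∂F₂/∂u − ∂F₁/∂v = 13*v + 3*w + 3
∇×F = (-3*u + 6*w - 5, -4*u - 12, 13*v + 3*w + 3)
At (2, -2, -2): (-23, -20, -29).

(-23, -20, -29)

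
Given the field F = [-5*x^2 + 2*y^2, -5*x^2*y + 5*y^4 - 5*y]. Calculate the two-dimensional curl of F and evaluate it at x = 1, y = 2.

∂F₂/∂x = -10*x*y
∂F₁/∂y = 4*y
Scalar curl = -10*x*y - 4*y
At (1, 2): -28.

-28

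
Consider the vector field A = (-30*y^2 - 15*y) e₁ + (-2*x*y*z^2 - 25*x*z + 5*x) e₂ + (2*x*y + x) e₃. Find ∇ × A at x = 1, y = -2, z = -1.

(35, 3, -71)

(∇×A)₁ = ∂A₃/∂y − ∂A₂/∂z = 4*x*y*z + 27*x
(∇×A)₂ = ∂A₁/∂z − ∂A₃/∂x = -2*y - 1
(∇×A)₃ = ∂A₂/∂x − ∂A₁/∂y = -2*y*z^2 + 60*y - 25*z + 20
∇×A = (4*x*y*z + 27*x, -2*y - 1, -2*y*z^2 + 60*y - 25*z + 20)
At (1, -2, -1): (35, 3, -71).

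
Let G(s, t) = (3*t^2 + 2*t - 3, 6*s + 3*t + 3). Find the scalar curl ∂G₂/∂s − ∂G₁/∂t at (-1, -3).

∂G₂/∂s = 6
∂G₁/∂t = 6*t + 2
Scalar curl = -6*t + 4
At (-1, -3): 22.

22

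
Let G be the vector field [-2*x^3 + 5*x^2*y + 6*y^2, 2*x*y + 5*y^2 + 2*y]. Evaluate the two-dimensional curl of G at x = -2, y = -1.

∂G₂/∂x = 2*y
∂G₁/∂y = 5*x^2 + 12*y
Scalar curl = -5*x^2 - 10*y
At (-2, -1): -10.

-10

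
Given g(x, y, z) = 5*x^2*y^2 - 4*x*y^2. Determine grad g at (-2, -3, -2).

(-216, -168, 0)

∂g/∂x = 10*x*y^2 - 4*y^2
∂g/∂y = 10*x^2*y - 8*x*y
∂g/∂z = 0
∇g = (10*x*y^2 - 4*y^2, 10*x^2*y - 8*x*y, 0)
At (-2, -3, -2): (-216, -168, 0).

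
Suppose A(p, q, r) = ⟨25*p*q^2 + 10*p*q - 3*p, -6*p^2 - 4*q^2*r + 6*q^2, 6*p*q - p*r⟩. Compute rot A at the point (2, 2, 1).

(∇×A)₁ = ∂A₃/∂q − ∂A₂/∂r = 6*p + 4*q^2
(∇×A)₂ = ∂A₁/∂r − ∂A₃/∂p = -6*q + r
(∇×A)₃ = ∂A₂/∂p − ∂A₁/∂q = -50*p*q - 22*p
∇×A = (6*p + 4*q^2, -6*q + r, -50*p*q - 22*p)
At (2, 2, 1): (28, -11, -244).

(28, -11, -244)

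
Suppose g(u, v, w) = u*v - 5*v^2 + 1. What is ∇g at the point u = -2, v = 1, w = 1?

∂g/∂u = v
∂g/∂v = u - 10*v
∂g/∂w = 0
∇g = (v, u - 10*v, 0)
At (-2, 1, 1): (1, -12, 0).

(1, -12, 0)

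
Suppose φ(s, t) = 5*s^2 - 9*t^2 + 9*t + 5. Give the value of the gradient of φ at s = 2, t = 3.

(20, -45)

∂φ/∂s = 10*s
∂φ/∂t = -18*t + 9
∇φ = (10*s, -18*t + 9)
At (2, 3): (20, -45).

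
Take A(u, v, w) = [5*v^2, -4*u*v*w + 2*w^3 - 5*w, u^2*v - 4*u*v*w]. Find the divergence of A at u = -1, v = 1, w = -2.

∂A₁/∂u = 0
∂A₂/∂v = -4*u*w
∂A₃/∂w = -4*u*v
∇·A = -4*u*v - 4*u*w
At (-1, 1, -2): -4.

-4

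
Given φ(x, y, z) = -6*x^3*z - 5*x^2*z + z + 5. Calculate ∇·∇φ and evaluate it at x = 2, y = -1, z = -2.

∂²φ/∂x² = -2*z*(18*x + 5)
∂²φ/∂y² = 0
∂²φ/∂z² = 0
∇²φ = -36*x*z - 10*z
At (2, -1, -2): 164.

164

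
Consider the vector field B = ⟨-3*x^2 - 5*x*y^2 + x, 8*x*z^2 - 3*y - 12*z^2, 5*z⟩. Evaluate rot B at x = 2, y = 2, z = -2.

(∇×B)₁ = ∂B₃/∂y − ∂B₂/∂z = -16*x*z + 24*z
(∇×B)₂ = ∂B₁/∂z − ∂B₃/∂x = 0
(∇×B)₃ = ∂B₂/∂x − ∂B₁/∂y = 10*x*y + 8*z^2
∇×B = (-16*x*z + 24*z, 0, 10*x*y + 8*z^2)
At (2, 2, -2): (16, 0, 72).

(16, 0, 72)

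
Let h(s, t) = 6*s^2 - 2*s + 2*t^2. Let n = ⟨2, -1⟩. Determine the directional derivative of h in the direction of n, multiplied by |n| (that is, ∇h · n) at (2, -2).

∂h/∂s = 12*s - 2
∂h/∂t = 4*t
∇h at (2, -2) = (22, -8)
∇h · n = (22)(2) + (-8)(-1) = 52

52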